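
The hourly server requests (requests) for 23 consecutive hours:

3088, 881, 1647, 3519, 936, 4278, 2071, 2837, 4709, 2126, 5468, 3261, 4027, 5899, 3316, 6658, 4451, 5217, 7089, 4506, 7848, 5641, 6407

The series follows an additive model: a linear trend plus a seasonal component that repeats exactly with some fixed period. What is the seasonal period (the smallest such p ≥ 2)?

First differences y_{t+1} − y_t: -2207, 766, 1872, -2583, 3342, -2207, 766, 1872, -2583, 3342, -2207, 766, …
The difference pattern repeats every 5 terms and not for any smaller step, so p = 5.

5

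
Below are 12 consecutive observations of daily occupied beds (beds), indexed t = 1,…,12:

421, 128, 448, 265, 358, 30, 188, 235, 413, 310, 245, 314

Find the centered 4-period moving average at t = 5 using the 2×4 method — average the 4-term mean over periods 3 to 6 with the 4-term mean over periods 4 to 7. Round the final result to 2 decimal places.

Sum over 3–6: 448 + 265 + 358 + 30 = 1101
Sum over 4–7: 265 + 358 + 30 + 188 = 841
CMA at t=5 = (1101 + 841) / (2·4) = 1942 / 8 = 242.75

242.75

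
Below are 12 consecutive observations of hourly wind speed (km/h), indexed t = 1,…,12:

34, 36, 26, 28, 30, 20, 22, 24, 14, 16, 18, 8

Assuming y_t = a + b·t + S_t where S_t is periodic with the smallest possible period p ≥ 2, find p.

First differences y_{t+1} − y_t: 2, -10, 2, 2, -10, 2, 2, -10, …
The difference pattern repeats every 3 terms and not for any smaller step, so p = 3.

3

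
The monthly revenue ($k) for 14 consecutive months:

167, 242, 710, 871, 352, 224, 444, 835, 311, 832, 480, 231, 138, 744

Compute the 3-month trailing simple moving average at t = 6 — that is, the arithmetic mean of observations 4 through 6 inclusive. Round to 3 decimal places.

Sum of periods 4–6: 871 + 352 + 224 = 1447
Divide by 3: 1447 / 3 = 482.333

482.333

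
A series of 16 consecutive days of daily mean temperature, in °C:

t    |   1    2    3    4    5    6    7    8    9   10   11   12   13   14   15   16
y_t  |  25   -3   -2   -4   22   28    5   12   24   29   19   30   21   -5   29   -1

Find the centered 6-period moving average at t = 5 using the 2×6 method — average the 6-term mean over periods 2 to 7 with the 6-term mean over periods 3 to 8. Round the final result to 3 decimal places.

8.917

Sum over 2–7: (-3) + (-2) + (-4) + 22 + 28 + 5 = 46
Sum over 3–8: (-2) + (-4) + 22 + 28 + 5 + 12 = 61
CMA at t=5 = (46 + 61) / (2·6) = 107 / 12 = 8.917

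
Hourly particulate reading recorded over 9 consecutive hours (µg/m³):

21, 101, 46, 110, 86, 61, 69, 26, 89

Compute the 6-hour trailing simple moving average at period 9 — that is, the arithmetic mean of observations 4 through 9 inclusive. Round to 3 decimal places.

Sum of periods 4–9: 110 + 86 + 61 + 69 + 26 + 89 = 441
Divide by 6: 441 / 6 = 73.500

73.500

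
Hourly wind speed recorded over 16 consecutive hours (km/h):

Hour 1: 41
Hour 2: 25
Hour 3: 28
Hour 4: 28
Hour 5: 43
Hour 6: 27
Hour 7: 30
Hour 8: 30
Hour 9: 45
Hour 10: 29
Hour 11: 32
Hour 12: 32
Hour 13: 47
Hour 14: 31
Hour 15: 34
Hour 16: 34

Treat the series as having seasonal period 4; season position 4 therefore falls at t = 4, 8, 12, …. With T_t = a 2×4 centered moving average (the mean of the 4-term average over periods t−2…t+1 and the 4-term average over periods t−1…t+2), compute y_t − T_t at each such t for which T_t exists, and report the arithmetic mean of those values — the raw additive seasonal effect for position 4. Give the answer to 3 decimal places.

-3.250

Season position 4 occurs at t = 4, 8, 12 (where T_t is defined).
t=4: T_4 = 31.25000; y_4 − T_4 = 28 − 31.25000 = -3.25000
t=8: T_8 = 33.25000; y_8 − T_8 = 30 − 33.25000 = -3.25000
t=12: T_12 = 35.25000; y_12 − T_12 = 32 − 35.25000 = -3.25000
Mean deviation: (-3.25000 + -3.25000 + -3.25000) / 3 = -3.250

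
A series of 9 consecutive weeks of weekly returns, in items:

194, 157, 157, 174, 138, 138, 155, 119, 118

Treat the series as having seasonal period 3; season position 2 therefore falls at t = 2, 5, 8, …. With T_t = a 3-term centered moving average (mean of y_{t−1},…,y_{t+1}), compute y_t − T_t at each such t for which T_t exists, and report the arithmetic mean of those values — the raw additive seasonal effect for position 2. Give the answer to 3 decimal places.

Season position 2 occurs at t = 2, 5, 8 (where T_t is defined).
t=2: T_2 = 169.33333; y_2 − T_2 = 157 − 169.33333 = -12.33333
t=5: T_5 = 150.00000; y_5 − T_5 = 138 − 150.00000 = -12.00000
t=8: T_8 = 130.66667; y_8 − T_8 = 119 − 130.66667 = -11.66667
Mean deviation: (-12.33333 + -12.00000 + -11.66667) / 3 = -12.000

-12.000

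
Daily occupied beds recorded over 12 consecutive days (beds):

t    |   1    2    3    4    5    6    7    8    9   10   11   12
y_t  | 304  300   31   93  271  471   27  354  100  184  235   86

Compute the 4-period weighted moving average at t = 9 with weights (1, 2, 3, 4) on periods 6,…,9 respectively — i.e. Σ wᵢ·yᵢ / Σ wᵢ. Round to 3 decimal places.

Weighted sum: 1·471 + 2·27 + 3·354 + 4·100 = 471 + 54 + 1062 + 400 = 1987
Weight total: 1 + 2 + 3 + 4 = 10
WMA = 1987 / 10 = 198.700

198.700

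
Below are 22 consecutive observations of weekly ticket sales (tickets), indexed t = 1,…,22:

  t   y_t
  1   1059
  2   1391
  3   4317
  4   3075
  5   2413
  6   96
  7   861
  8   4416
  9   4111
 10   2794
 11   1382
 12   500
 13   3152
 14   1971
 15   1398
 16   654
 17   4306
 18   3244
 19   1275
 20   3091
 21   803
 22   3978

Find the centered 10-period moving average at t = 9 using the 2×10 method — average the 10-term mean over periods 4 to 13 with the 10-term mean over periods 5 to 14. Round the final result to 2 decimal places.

Sum over 4–13: 3075 + 2413 + 96 + 861 + 4416 + 4111 + 2794 + 1382 + 500 + 3152 = 22800
Sum over 5–14: 2413 + 96 + 861 + 4416 + 4111 + 2794 + 1382 + 500 + 3152 + 1971 = 21696
CMA at t=9 = (22800 + 21696) / (2·10) = 44496 / 20 = 2224.80

2224.80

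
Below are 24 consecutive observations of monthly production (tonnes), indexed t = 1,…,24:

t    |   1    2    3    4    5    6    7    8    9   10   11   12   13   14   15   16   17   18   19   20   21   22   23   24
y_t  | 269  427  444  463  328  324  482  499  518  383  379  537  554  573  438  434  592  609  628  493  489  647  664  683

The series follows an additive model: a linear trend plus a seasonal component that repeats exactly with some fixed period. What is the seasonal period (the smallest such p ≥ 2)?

5

First differences y_{t+1} − y_t: 158, 17, 19, -135, -4, 158, 17, 19, -135, -4, 158, 17, …
The difference pattern repeats every 5 terms and not for any smaller step, so p = 5.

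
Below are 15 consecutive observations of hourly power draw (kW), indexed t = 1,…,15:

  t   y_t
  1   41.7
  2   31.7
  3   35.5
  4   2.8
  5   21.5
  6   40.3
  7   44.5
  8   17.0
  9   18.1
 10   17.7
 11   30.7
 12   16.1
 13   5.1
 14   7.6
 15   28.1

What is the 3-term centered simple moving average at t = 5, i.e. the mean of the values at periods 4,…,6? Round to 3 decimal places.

Sum of periods 4–6: 2.8 + 21.5 + 40.3 = 64.6
Divide by 3: 64.6 / 3 = 21.533

21.533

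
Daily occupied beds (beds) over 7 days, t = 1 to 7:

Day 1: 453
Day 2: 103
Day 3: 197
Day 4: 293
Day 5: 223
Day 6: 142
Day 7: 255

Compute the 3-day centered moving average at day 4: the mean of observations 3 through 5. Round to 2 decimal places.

Sum of periods 3–5: 197 + 293 + 223 = 713
Divide by 3: 713 / 3 = 237.67

237.67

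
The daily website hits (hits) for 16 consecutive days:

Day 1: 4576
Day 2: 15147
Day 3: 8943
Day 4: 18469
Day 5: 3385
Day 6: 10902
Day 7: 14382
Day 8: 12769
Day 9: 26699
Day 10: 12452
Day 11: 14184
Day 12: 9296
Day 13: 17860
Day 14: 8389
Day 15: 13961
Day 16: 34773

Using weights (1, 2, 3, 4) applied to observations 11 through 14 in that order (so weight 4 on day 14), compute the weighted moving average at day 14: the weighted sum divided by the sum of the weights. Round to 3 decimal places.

Weighted sum: 1·14184 + 2·9296 + 3·17860 + 4·8389 = 14184 + 18592 + 53580 + 33556 = 119912
Weight total: 1 + 2 + 3 + 4 = 10
WMA = 119912 / 10 = 11991.200

11991.200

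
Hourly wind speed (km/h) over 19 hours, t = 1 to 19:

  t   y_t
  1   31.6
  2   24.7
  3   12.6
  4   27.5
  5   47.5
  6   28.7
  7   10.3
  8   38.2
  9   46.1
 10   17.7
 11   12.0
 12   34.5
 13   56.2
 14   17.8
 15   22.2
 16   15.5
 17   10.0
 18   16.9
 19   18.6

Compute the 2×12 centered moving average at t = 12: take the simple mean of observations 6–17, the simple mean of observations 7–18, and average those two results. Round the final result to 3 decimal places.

Sum over 6–17: 28.7 + 10.3 + 38.2 + 46.1 + 17.7 + 12.0 + 34.5 + 56.2 + 17.8 + 22.2 + 15.5 + 10.0 = 309.2
Sum over 7–18: 10.3 + 38.2 + 46.1 + 17.7 + 12.0 + 34.5 + 56.2 + 17.8 + 22.2 + 15.5 + 10.0 + 16.9 = 297.4
CMA at t=12 = (309.2 + 297.4) / (2·12) = 606.6 / 24 = 25.275

25.275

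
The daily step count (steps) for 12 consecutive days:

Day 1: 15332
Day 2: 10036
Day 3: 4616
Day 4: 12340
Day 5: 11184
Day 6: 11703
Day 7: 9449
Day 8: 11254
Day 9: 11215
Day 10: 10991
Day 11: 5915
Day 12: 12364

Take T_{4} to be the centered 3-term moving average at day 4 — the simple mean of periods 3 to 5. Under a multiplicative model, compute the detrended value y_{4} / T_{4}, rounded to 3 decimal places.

Trend T_4 = (4616 + 12340 + 11184) / 3 = 28140/3 = 9380.00000
Ratio to trend: 12340 / 9380.00000 = 1.316

1.316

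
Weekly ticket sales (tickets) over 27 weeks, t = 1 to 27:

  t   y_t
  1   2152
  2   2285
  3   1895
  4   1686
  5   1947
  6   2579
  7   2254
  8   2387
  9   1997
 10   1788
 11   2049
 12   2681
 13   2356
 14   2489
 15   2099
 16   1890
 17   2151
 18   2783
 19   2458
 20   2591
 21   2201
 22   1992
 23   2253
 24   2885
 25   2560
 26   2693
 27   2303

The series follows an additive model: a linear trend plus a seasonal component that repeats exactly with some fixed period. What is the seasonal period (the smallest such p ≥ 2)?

First differences y_{t+1} − y_t: 133, -390, -209, 261, 632, -325, 133, -390, -209, 261, 632, -325, 133, -390, …
The difference pattern repeats every 6 terms and not for any smaller step, so p = 6.

6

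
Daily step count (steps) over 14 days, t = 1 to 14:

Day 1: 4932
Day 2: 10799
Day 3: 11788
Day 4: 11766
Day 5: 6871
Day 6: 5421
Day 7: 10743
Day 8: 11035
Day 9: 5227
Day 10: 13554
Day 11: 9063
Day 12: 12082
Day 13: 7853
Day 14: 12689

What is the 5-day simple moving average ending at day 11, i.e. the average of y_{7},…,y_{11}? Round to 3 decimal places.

Sum of periods 7–11: 10743 + 11035 + 5227 + 13554 + 9063 = 49622
Divide by 5: 49622 / 5 = 9924.400

9924.400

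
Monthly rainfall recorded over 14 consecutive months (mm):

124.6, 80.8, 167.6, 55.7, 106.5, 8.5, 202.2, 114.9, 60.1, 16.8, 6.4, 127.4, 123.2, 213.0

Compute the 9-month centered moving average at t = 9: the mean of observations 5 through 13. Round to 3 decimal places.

Sum of periods 5–13: 106.5 + 8.5 + 202.2 + 114.9 + 60.1 + 16.8 + 6.4 + 127.4 + 123.2 = 766.0
Divide by 9: 766.0 / 9 = 85.111

85.111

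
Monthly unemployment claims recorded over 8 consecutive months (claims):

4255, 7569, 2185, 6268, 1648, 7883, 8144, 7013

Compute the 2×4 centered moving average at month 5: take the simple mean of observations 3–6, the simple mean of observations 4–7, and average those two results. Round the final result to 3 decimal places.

5240.875

Sum over 3–6: 2185 + 6268 + 1648 + 7883 = 17984
Sum over 4–7: 6268 + 1648 + 7883 + 8144 = 23943
CMA at t=5 = (17984 + 23943) / (2·4) = 41927 / 8 = 5240.875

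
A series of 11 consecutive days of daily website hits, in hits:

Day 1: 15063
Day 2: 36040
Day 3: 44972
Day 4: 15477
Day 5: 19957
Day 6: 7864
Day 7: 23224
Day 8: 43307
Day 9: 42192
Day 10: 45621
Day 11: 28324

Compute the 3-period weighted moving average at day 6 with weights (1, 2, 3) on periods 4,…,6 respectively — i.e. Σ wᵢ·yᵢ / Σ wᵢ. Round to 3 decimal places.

Weighted sum: 1·15477 + 2·19957 + 3·7864 = 15477 + 39914 + 23592 = 78983
Weight total: 1 + 2 + 3 = 6
WMA = 78983 / 6 = 13163.833

13163.833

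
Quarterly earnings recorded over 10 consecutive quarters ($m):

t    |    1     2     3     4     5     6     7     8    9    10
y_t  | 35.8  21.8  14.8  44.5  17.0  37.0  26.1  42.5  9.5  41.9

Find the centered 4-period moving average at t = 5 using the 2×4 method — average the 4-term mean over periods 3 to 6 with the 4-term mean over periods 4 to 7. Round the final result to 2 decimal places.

Sum over 3–6: 14.8 + 44.5 + 17.0 + 37.0 = 113.3
Sum over 4–7: 44.5 + 17.0 + 37.0 + 26.1 = 124.6
CMA at t=5 = (113.3 + 124.6) / (2·4) = 237.9 / 8 = 29.74

29.74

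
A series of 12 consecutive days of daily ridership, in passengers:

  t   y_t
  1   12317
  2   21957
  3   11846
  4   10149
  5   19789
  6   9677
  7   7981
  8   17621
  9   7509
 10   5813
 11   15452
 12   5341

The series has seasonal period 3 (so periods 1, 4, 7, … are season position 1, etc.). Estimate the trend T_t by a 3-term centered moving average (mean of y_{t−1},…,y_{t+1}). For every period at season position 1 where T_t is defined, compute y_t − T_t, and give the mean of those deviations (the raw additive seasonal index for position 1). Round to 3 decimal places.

Season position 1 occurs at t = 4, 7, 10 (where T_t is defined).
t=4: T_4 = 13928.00000; y_4 − T_4 = 10149 − 13928.00000 = -3779.00000
t=7: T_7 = 11759.66667; y_7 − T_7 = 7981 − 11759.66667 = -3778.66667
t=10: T_10 = 9591.33333; y_10 − T_10 = 5813 − 9591.33333 = -3778.33333
Mean deviation: (-3779.00000 + -3778.66667 + -3778.33333) / 3 = -3778.667

-3778.667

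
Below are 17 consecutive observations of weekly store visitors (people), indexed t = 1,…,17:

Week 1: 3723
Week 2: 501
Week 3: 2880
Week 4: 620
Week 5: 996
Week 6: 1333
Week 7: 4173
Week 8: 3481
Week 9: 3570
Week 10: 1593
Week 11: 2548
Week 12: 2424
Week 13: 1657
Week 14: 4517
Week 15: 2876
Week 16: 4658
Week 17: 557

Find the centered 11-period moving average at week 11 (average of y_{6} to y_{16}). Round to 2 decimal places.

Sum of periods 6–16: 1333 + 4173 + 3481 + 3570 + 1593 + 2548 + 2424 + 1657 + 4517 + 2876 + 4658 = 32830
Divide by 11: 32830 / 11 = 2984.55

2984.55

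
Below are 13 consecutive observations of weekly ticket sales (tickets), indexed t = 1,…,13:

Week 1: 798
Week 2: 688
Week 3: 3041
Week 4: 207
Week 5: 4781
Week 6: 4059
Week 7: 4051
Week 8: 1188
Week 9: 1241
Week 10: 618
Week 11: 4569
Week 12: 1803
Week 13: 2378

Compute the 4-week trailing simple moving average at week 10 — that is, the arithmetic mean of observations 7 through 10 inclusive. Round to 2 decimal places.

Sum of periods 7–10: 4051 + 1188 + 1241 + 618 = 7098
Divide by 4: 7098 / 4 = 1774.50

1774.50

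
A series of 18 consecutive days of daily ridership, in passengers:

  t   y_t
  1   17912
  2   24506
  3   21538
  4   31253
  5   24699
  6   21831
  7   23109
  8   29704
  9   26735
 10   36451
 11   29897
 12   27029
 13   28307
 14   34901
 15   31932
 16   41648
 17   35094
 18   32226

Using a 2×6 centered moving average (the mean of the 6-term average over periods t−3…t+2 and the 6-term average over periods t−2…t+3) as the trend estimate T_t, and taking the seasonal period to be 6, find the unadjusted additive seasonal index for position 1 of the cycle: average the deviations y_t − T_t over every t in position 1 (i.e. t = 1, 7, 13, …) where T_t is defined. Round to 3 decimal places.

-3545.792

Season position 1 occurs at t = 7, 13 (where T_t is defined).
t=7: T_7 = 26655.00000; y_7 − T_7 = 23109 − 26655.00000 = -3546.00000
t=13: T_13 = 31852.58333; y_13 − T_13 = 28307 − 31852.58333 = -3545.58333
Mean deviation: (-3546.00000 + -3545.58333) / 2 = -3545.792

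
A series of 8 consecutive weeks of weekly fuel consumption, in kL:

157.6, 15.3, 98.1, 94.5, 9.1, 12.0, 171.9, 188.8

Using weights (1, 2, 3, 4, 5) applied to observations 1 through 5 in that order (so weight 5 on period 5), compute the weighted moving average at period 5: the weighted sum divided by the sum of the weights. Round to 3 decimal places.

60.400

Weighted sum: 1·157.6 + 2·15.3 + 3·98.1 + 4·94.5 + 5·9.1 = 157.6 + 30.6 + 294.3 + 378.0 + 45.5 = 906.0
Weight total: 1 + 2 + 3 + 4 + 5 = 15
WMA = 906.0 / 15 = 60.400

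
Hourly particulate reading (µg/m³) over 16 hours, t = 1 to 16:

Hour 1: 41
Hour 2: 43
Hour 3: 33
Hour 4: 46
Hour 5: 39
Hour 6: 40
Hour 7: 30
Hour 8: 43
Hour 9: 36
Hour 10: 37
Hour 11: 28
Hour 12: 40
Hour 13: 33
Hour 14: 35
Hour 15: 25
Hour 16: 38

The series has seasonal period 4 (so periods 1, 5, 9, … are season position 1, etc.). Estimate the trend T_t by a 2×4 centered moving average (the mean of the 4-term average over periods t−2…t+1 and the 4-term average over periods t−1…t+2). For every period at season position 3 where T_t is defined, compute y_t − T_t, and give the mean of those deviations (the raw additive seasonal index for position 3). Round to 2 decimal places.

-7.33

Season position 3 occurs at t = 3, 7, 11 (where T_t is defined).
t=3: T_3 = 40.5000; y_3 − T_3 = 33 − 40.5000 = -7.5000
t=7: T_7 = 37.6250; y_7 − T_7 = 30 − 37.6250 = -7.6250
t=11: T_11 = 34.8750; y_11 − T_11 = 28 − 34.8750 = -6.8750
Mean deviation: (-7.5000 + -7.6250 + -6.8750) / 3 = -7.33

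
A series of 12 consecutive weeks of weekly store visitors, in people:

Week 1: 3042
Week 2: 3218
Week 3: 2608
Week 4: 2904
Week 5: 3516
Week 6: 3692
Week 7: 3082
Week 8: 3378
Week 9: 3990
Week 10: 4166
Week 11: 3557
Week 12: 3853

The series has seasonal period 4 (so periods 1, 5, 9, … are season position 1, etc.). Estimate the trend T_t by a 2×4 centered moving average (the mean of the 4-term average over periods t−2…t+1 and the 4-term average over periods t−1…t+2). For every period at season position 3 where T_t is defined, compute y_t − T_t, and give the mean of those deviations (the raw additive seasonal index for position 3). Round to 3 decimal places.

-394.250

Season position 3 occurs at t = 3, 7 (where T_t is defined).
t=3: T_3 = 3002.25000; y_3 − T_3 = 2608 − 3002.25000 = -394.25000
t=7: T_7 = 3476.25000; y_7 − T_7 = 3082 − 3476.25000 = -394.25000
Mean deviation: (-394.25000 + -394.25000) / 2 = -394.250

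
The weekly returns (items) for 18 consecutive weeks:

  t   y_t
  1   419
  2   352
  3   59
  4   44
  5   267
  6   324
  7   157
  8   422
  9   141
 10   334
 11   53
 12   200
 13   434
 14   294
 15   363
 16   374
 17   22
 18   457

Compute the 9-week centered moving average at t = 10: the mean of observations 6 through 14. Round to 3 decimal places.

262.111

Sum of periods 6–14: 324 + 157 + 422 + 141 + 334 + 53 + 200 + 434 + 294 = 2359
Divide by 9: 2359 / 9 = 262.111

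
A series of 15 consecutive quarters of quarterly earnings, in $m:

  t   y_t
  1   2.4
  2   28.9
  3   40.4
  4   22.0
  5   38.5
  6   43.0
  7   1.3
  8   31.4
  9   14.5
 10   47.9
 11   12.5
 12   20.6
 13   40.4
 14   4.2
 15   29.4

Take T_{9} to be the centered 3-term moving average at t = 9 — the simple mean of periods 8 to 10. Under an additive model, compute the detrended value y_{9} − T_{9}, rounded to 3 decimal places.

-16.767

Trend T_9 = (31.4 + 14.5 + 47.9) / 3 = 93.8/3 = 31.26667
Detrended value: 14.5 − 31.26667 = -16.767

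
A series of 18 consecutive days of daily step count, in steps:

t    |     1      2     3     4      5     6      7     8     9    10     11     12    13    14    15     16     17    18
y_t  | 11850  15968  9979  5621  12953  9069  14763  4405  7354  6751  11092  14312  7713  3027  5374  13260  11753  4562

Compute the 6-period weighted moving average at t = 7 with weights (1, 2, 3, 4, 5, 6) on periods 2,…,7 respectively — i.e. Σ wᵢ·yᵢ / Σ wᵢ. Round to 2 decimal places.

11358.29

Weighted sum: 1·15968 + 2·9979 + 3·5621 + 4·12953 + 5·9069 + 6·14763 = 15968 + 19958 + 16863 + 51812 + 45345 + 88578 = 238524
Weight total: 1 + 2 + 3 + 4 + 5 + 6 = 21
WMA = 238524 / 21 = 11358.29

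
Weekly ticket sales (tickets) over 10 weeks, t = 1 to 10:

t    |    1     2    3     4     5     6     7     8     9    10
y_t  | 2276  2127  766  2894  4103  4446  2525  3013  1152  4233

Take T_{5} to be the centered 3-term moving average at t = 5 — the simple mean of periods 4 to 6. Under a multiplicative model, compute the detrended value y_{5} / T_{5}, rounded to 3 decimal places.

Trend T_5 = (2894 + 4103 + 4446) / 3 = 11443/3 = 3814.33333
Ratio to trend: 4103 / 3814.33333 = 1.076

1.076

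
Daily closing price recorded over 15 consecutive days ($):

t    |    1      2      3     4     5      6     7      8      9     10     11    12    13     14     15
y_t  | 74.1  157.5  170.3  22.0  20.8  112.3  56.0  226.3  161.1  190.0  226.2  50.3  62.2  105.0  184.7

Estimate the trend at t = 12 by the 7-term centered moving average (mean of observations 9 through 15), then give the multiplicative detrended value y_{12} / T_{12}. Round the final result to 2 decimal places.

Trend T_12 = (161.1 + 190.0 + 226.2 + 50.3 + 62.2 + 105.0 + 184.7) / 7 = 979.5/7 = 139.9286
Ratio to trend: 50.3 / 139.9286 = 0.36

0.36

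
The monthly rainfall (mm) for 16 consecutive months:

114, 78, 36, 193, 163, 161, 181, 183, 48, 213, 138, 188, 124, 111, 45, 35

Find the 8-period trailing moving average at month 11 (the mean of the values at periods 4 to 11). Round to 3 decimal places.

Sum of periods 4–11: 193 + 163 + 161 + 181 + 183 + 48 + 213 + 138 = 1280
Divide by 8: 1280 / 8 = 160.000

160.000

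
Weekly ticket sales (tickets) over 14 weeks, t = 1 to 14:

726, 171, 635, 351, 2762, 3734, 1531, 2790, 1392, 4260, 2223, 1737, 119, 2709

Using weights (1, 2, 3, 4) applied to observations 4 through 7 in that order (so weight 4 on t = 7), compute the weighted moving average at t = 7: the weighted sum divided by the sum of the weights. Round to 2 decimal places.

2320.10

Weighted sum: 1·351 + 2·2762 + 3·3734 + 4·1531 = 351 + 5524 + 11202 + 6124 = 23201
Weight total: 1 + 2 + 3 + 4 = 10
WMA = 23201 / 10 = 2320.10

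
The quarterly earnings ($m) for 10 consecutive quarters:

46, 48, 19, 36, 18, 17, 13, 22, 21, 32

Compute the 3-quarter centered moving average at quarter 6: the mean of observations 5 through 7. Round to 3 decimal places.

Sum of periods 5–7: 18 + 17 + 13 = 48
Divide by 3: 48 / 3 = 16.000

16.000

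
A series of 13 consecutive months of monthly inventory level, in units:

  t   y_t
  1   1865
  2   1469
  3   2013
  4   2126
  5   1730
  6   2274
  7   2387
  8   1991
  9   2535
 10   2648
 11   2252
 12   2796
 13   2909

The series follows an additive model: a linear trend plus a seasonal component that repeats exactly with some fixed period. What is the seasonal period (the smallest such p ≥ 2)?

3

First differences y_{t+1} − y_t: -396, 544, 113, -396, 544, 113, -396, 544, …
The difference pattern repeats every 3 terms and not for any smaller step, so p = 3.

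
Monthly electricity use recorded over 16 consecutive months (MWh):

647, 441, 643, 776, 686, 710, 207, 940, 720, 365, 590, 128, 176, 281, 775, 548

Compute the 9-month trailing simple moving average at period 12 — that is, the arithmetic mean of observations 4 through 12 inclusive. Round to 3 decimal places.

Sum of periods 4–12: 776 + 686 + 710 + 207 + 940 + 720 + 365 + 590 + 128 = 5122
Divide by 9: 5122 / 9 = 569.111

569.111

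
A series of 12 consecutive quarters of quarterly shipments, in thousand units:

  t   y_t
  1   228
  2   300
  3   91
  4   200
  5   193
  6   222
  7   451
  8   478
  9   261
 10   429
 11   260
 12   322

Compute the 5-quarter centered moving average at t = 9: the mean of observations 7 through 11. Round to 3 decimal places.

Sum of periods 7–11: 451 + 478 + 261 + 429 + 260 = 1879
Divide by 5: 1879 / 5 = 375.800

375.800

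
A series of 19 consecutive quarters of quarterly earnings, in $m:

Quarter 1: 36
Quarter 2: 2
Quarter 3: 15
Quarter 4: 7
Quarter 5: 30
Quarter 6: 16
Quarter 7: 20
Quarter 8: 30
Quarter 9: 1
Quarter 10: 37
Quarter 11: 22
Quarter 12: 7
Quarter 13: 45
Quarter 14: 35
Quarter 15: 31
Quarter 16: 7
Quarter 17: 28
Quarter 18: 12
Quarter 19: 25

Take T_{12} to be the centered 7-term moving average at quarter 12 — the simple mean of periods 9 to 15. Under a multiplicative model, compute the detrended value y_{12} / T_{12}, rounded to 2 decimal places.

Trend T_12 = (1 + 37 + 22 + 7 + 45 + 35 + 31) / 7 = 178/7 = 25.4286
Ratio to trend: 7 / 25.4286 = 0.28

0.28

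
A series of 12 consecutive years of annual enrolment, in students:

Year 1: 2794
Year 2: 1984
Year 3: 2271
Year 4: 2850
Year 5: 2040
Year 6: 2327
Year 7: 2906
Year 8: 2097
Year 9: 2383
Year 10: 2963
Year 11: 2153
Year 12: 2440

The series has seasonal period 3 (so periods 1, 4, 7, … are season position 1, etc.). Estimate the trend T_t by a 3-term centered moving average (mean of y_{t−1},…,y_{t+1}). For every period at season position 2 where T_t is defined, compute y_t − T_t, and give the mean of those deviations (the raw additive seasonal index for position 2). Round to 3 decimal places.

Season position 2 occurs at t = 2, 5, 8, 11 (where T_t is defined).
t=2: T_2 = 2349.66667; y_2 − T_2 = 1984 − 2349.66667 = -365.66667
t=5: T_5 = 2405.66667; y_5 − T_5 = 2040 − 2405.66667 = -365.66667
t=8: T_8 = 2462.00000; y_8 − T_8 = 2097 − 2462.00000 = -365.00000
t=11: T_11 = 2518.66667; y_11 − T_11 = 2153 − 2518.66667 = -365.66667
Mean deviation: (-365.66667 + -365.66667 + -365.00000 + -365.66667) / 4 = -365.500

-365.500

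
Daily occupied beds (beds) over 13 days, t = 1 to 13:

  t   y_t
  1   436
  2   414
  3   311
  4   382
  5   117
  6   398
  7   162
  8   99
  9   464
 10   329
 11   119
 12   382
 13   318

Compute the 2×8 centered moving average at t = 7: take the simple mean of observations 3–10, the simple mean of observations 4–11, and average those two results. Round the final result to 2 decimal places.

270.75

Sum over 3–10: 311 + 382 + 117 + 398 + 162 + 99 + 464 + 329 = 2262
Sum over 4–11: 382 + 117 + 398 + 162 + 99 + 464 + 329 + 119 = 2070
CMA at t=7 = (2262 + 2070) / (2·8) = 4332 / 16 = 270.75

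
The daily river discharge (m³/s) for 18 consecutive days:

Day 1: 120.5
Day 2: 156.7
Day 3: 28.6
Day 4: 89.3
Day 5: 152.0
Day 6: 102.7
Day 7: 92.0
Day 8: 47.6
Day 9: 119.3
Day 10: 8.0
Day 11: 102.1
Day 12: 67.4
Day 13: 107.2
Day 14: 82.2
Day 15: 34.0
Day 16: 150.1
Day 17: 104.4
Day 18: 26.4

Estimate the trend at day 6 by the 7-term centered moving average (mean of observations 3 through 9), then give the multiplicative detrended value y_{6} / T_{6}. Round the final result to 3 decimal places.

Trend T_6 = (28.6 + 89.3 + 152.0 + 102.7 + 92.0 + 47.6 + 119.3) / 7 = 631.5/7 = 90.21429
Ratio to trend: 102.7 / 90.21429 = 1.138

1.138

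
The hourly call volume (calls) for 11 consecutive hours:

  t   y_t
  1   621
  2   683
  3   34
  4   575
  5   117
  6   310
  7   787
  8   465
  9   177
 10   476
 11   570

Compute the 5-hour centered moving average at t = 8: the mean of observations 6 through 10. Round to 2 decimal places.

Sum of periods 6–10: 310 + 787 + 465 + 177 + 476 = 2215
Divide by 5: 2215 / 5 = 443.00

443.00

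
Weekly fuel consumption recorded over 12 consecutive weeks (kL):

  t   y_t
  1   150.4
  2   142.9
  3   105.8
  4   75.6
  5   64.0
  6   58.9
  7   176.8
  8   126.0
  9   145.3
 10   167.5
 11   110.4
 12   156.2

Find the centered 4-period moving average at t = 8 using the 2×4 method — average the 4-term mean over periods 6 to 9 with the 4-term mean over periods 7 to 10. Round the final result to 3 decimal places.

Sum over 6–9: 58.9 + 176.8 + 126.0 + 145.3 = 507.0
Sum over 7–10: 176.8 + 126.0 + 145.3 + 167.5 = 615.6
CMA at t=8 = (507.0 + 615.6) / (2·4) = 1122.6 / 8 = 140.325

140.325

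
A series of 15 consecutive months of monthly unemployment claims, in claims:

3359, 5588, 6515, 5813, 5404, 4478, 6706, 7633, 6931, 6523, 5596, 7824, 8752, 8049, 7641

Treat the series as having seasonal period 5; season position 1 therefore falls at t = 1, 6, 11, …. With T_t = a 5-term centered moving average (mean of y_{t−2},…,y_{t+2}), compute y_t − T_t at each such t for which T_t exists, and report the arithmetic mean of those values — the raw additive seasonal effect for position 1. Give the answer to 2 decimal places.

-1529.00

Season position 1 occurs at t = 6, 11 (where T_t is defined).
t=6: T_6 = 6006.8000; y_6 − T_6 = 4478 − 6006.8000 = -1528.8000
t=11: T_11 = 7125.2000; y_11 − T_11 = 5596 − 7125.2000 = -1529.2000
Mean deviation: (-1528.8000 + -1529.2000) / 2 = -1529.00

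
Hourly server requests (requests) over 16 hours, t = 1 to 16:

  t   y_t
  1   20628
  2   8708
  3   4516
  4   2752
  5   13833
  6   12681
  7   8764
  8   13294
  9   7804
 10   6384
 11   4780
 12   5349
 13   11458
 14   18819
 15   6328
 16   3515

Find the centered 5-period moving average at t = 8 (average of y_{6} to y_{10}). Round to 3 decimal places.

9785.400

Sum of periods 6–10: 12681 + 8764 + 13294 + 7804 + 6384 = 48927
Divide by 5: 48927 / 5 = 9785.400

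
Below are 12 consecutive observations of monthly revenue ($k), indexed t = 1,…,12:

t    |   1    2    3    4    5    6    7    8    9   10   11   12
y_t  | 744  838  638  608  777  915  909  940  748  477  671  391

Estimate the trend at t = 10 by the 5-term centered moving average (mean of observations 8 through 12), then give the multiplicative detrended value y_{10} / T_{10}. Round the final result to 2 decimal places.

Trend T_10 = (940 + 748 + 477 + 671 + 391) / 5 = 3227/5 = 645.4000
Ratio to trend: 477 / 645.4000 = 0.74

0.74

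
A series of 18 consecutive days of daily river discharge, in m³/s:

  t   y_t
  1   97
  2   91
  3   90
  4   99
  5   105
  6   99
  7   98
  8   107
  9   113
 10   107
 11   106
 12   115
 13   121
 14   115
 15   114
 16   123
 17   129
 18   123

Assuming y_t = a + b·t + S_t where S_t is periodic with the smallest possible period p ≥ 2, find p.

4

First differences y_{t+1} − y_t: -6, -1, 9, 6, -6, -1, 9, 6, -6, -1, …
The difference pattern repeats every 4 terms and not for any smaller step, so p = 4.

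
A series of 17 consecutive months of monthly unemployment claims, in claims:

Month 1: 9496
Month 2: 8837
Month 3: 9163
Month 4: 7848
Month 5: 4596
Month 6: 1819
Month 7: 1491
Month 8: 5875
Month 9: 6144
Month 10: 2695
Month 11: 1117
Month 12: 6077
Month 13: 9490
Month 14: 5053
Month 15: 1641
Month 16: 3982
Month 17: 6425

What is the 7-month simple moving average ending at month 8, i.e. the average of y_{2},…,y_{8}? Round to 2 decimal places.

Sum of periods 2–8: 8837 + 9163 + 7848 + 4596 + 1819 + 1491 + 5875 = 39629
Divide by 7: 39629 / 7 = 5661.29

5661.29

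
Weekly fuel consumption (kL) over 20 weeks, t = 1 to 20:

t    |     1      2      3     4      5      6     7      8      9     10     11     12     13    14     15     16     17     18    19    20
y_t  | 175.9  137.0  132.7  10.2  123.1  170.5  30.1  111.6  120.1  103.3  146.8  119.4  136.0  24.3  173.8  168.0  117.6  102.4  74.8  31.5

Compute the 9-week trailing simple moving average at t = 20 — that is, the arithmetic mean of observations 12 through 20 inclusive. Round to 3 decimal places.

105.311

Sum of periods 12–20: 119.4 + 136.0 + 24.3 + 173.8 + 168.0 + 117.6 + 102.4 + 74.8 + 31.5 = 947.8
Divide by 9: 947.8 / 9 = 105.311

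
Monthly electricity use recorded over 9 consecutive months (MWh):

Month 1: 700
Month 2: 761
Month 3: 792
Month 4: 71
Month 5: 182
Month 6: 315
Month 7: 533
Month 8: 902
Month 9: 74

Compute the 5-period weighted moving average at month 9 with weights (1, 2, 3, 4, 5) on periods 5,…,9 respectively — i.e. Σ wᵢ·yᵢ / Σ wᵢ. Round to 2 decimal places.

Weighted sum: 1·182 + 2·315 + 3·533 + 4·902 + 5·74 = 182 + 630 + 1599 + 3608 + 370 = 6389
Weight total: 1 + 2 + 3 + 4 + 5 = 15
WMA = 6389 / 15 = 425.93

425.93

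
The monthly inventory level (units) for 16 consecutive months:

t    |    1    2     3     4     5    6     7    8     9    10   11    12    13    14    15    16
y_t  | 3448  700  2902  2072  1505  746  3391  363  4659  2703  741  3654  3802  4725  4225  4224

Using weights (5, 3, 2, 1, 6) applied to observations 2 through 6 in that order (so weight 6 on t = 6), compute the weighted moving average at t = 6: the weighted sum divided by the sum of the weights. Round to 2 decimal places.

Weighted sum: 5·700 + 3·2902 + 2·2072 + 1·1505 + 6·746 = 3500 + 8706 + 4144 + 1505 + 4476 = 22331
Weight total: 5 + 3 + 2 + 1 + 6 = 17
WMA = 22331 / 17 = 1313.59

1313.59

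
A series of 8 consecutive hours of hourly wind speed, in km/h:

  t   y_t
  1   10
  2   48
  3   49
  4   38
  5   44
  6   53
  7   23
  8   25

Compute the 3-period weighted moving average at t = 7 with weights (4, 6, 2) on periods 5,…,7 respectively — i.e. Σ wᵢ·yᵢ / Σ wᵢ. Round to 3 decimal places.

45.000

Weighted sum: 4·44 + 6·53 + 2·23 = 176 + 318 + 46 = 540
Weight total: 4 + 6 + 2 = 12
WMA = 540 / 12 = 45.000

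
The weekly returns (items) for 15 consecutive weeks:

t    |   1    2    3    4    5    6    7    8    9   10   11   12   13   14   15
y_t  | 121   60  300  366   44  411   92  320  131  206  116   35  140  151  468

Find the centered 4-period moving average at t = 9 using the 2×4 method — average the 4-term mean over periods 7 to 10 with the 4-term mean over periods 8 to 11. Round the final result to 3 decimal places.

190.250

Sum over 7–10: 92 + 320 + 131 + 206 = 749
Sum over 8–11: 320 + 131 + 206 + 116 = 773
CMA at t=9 = (749 + 773) / (2·4) = 1522 / 8 = 190.250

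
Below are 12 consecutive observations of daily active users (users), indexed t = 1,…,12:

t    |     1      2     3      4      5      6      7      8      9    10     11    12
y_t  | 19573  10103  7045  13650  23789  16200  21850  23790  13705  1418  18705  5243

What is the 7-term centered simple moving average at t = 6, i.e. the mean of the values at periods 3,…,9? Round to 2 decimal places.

Sum of periods 3–9: 7045 + 13650 + 23789 + 16200 + 21850 + 23790 + 13705 = 120029
Divide by 7: 120029 / 7 = 17147.00

17147.00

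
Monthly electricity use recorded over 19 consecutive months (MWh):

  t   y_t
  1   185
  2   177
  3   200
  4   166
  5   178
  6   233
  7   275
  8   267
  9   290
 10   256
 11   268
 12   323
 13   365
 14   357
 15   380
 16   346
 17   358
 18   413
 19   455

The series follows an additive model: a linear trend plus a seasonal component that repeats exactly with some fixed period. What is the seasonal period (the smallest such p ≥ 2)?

First differences y_{t+1} − y_t: -8, 23, -34, 12, 55, 42, -8, 23, -34, 12, 55, 42, -8, 23, …
The difference pattern repeats every 6 terms and not for any smaller step, so p = 6.

6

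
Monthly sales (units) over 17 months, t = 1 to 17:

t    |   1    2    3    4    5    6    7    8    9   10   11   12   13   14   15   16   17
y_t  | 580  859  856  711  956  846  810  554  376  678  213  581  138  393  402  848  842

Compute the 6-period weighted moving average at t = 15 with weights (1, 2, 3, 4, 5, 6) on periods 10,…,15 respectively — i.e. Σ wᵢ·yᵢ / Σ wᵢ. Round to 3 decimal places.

370.286

Weighted sum: 1·678 + 2·213 + 3·581 + 4·138 + 5·393 + 6·402 = 678 + 426 + 1743 + 552 + 1965 + 2412 = 7776
Weight total: 1 + 2 + 3 + 4 + 5 + 6 = 21
WMA = 7776 / 21 = 370.286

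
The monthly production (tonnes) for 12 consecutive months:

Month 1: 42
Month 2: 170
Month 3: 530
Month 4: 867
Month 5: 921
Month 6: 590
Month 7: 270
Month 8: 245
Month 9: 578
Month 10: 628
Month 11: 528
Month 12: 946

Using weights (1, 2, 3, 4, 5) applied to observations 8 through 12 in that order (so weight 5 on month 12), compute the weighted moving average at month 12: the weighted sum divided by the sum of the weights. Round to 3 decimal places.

Weighted sum: 1·245 + 2·578 + 3·628 + 4·528 + 5·946 = 245 + 1156 + 1884 + 2112 + 4730 = 10127
Weight total: 1 + 2 + 3 + 4 + 5 = 15
WMA = 10127 / 15 = 675.133

675.133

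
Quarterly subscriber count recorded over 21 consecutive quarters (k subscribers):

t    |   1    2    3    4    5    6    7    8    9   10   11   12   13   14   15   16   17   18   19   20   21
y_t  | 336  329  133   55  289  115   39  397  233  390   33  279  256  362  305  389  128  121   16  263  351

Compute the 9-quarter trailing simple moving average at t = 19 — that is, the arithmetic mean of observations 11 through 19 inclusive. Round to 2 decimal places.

209.89

Sum of periods 11–19: 33 + 279 + 256 + 362 + 305 + 389 + 128 + 121 + 16 = 1889
Divide by 9: 1889 / 9 = 209.89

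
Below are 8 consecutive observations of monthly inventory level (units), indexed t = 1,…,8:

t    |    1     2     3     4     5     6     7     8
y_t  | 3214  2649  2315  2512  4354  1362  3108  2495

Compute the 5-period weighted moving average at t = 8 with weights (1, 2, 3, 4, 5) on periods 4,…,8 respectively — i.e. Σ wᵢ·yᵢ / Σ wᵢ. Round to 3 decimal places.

2680.867

Weighted sum: 1·2512 + 2·4354 + 3·1362 + 4·3108 + 5·2495 = 2512 + 8708 + 4086 + 12432 + 12475 = 40213
Weight total: 1 + 2 + 3 + 4 + 5 = 15
WMA = 40213 / 15 = 2680.867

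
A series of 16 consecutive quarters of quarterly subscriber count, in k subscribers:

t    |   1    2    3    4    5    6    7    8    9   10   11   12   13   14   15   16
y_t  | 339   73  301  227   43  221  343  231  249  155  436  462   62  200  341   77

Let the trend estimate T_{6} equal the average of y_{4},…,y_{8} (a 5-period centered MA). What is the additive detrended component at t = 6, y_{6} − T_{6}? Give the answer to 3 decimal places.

Trend T_6 = (227 + 43 + 221 + 343 + 231) / 5 = 1065/5 = 213.00000
Detrended value: 221 − 213.00000 = 8.000

8.000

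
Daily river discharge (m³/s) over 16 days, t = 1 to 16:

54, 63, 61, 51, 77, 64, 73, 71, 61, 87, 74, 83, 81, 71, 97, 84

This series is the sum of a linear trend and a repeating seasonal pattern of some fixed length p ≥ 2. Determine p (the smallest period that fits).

5

First differences y_{t+1} − y_t: 9, -2, -10, 26, -13, 9, -2, -10, 26, -13, 9, -2, …
The difference pattern repeats every 5 terms and not for any smaller step, so p = 5.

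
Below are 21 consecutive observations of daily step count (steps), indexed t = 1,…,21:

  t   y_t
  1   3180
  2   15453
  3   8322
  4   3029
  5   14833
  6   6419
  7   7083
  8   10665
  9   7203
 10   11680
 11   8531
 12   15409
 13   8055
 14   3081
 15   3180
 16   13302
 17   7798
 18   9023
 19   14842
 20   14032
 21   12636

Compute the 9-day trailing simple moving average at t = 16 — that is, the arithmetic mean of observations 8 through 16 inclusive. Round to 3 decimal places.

9011.778

Sum of periods 8–16: 10665 + 7203 + 11680 + 8531 + 15409 + 8055 + 3081 + 3180 + 13302 = 81106
Divide by 9: 81106 / 9 = 9011.778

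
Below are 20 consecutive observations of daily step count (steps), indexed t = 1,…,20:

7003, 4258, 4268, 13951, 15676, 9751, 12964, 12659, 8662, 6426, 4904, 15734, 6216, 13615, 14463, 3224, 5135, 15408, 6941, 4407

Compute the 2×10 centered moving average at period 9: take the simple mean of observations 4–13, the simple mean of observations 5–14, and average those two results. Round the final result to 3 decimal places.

Sum over 4–13: 13951 + 15676 + 9751 + 12964 + 12659 + 8662 + 6426 + 4904 + 15734 + 6216 = 106943
Sum over 5–14: 15676 + 9751 + 12964 + 12659 + 8662 + 6426 + 4904 + 15734 + 6216 + 13615 = 106607
CMA at t=9 = (106943 + 106607) / (2·10) = 213550 / 20 = 10677.500

10677.500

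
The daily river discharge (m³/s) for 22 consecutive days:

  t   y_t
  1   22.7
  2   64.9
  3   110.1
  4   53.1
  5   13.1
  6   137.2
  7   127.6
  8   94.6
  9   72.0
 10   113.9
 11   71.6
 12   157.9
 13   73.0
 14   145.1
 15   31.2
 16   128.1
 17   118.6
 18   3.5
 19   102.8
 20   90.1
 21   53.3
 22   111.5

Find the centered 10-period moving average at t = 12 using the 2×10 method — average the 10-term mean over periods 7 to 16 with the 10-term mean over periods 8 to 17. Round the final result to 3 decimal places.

Sum over 7–16: 127.6 + 94.6 + 72.0 + 113.9 + 71.6 + 157.9 + 73.0 + 145.1 + 31.2 + 128.1 = 1015.0
Sum over 8–17: 94.6 + 72.0 + 113.9 + 71.6 + 157.9 + 73.0 + 145.1 + 31.2 + 128.1 + 118.6 = 1006.0
CMA at t=12 = (1015.0 + 1006.0) / (2·10) = 2021.0 / 20 = 101.050

101.050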